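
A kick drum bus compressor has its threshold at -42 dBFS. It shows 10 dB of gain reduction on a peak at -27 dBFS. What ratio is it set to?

3:1

Input overshoot = -27 − (-42) = 15 dB.
Output overshoot = 15 − 10 = 5 dB.
Ratio = input overshoot / output overshoot = 15 / 5 = 3.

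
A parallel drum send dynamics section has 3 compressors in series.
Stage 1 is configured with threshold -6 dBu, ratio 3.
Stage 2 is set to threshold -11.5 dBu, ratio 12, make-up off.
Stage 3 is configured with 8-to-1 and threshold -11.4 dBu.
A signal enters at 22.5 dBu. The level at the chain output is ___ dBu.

Stage 1: overshoot 28.5 dB → 28.5/3 = 9.5 dB → 3.5 dBu.
Stage 2: 15 dB above -11.5 dBu, reduced 12:1 to 1.25 dB above → -10.25 dBu.
Stage 3: overshoot 1.15 dB → 1.15/8 = 0.14375 dB → -11.25625 dBu.

-11.25625 dBu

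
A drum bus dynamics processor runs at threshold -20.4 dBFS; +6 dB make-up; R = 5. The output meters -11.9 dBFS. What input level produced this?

-7.9 dBFS

Before make-up, the level was -11.9 − 6 = -17.9 dBFS.
Post-compression overshoot = -17.9 − (-20.4) = 2.5 dB.
Before 5:1 compression the overshoot was 2.5 × 5 = 12.5 dB, so input = -20.4 + 12.5 = -7.9 dBFS.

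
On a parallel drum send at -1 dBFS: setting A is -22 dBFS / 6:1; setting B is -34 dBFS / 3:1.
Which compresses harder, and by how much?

B, by 4.5 dB

A: 21 dB over, compressed to 3.5 dB over, so 17.5 dB of GR.
B: 33 dB over, compressed to 11 dB over, so 22 dB of GR.
Difference: 4.5 dB in favour of B.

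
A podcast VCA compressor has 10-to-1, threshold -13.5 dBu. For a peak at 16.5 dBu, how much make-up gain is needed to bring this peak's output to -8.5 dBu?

2 dB

Without make-up, output = threshold + overshoot/10 = -13.5 + 3 = -10.5 dBu.
Gap to target: 2 dB.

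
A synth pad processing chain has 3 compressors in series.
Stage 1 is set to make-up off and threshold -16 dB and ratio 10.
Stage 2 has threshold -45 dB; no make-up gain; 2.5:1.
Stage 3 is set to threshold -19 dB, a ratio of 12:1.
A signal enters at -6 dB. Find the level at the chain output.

Stage 1: overshoot 10 dB → 10/10 = 1 dB → -15 dB.
Stage 2: -15 dB is 30 dB over -45 dB; at 2.5:1 that becomes 12 dB over, giving -33 dB.
Stage 3: -33 dB is at or below the -19 dB threshold — no compression; output -33 dB.

-33 dB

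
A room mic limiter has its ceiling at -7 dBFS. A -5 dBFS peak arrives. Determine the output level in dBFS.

A brickwall limiter is an ∞:1 compressor: any input above the ceiling is clamped to -7 dBFS.

-7 dBFS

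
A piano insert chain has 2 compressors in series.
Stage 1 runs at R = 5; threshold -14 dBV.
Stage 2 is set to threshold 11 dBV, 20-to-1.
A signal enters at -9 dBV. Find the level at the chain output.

-13 dBV

Stage 1: -9 dBV is 5 dB over -14 dBV; at 5:1 that becomes 1 dB over, giving -13 dBV.
Stage 2: -13 dBV ≤ 11 dBV, so stage 2 doesn't engage; output -13 dBV.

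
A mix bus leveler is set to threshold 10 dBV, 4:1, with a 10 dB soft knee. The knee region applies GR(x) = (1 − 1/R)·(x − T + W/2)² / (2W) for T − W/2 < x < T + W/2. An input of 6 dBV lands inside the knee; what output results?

x − T + W/2 = 6 − 10 + 5 = 1.
GR = (1 − 1/4) × 1² / 20 = 0.75 × 1 / 20 = 0.0375 dB.
Output = 6 − 0.0375 = 5.9625 dBV.

5.9625 dBV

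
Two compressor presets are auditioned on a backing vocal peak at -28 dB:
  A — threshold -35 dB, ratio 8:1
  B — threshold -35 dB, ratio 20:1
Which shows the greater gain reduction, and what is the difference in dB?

A: 7 dB over, compressed to 0.875 dB over, so 6.125 dB of GR.
B: 7 dB over, compressed to 0.35 dB over, so 6.65 dB of GR.
Difference: 0.525 dB in favour of B.

B, by 0.525 dB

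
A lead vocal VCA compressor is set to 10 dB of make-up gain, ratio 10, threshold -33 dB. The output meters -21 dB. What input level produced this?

Before make-up, the level was -21 − 10 = -31 dB.
That's 2 dB above the -33 dB threshold.
Input overshoot = R × output overshoot = 20 dB → input = -33 + 20 = -13 dB.

-13 dB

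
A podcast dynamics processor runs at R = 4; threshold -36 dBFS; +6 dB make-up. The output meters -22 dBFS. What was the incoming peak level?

-4 dBFS

Remove make-up: -22 − 6 = -28 dBFS.
That's 8 dB above the -36 dBFS threshold.
Input overshoot = R × output overshoot = 32 dB → input = -36 + 32 = -4 dBFS.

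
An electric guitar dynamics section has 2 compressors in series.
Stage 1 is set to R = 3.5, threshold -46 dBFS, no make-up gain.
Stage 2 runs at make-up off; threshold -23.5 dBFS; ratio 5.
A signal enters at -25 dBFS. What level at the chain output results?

Stage 1: 21 dB above -46 dBFS, reduced 3.5:1 to 6 dB above → -40 dBFS.
Stage 2: below threshold (-40 ≤ -23.5); passes unchanged; output -40 dBFS.

-40 dBFS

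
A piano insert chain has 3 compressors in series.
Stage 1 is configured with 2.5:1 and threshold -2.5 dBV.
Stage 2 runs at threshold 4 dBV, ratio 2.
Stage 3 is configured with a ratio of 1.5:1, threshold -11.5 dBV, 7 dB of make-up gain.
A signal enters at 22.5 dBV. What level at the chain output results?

Stage 1: 25 dB above -2.5 dBV, reduced 2.5:1 to 10 dB above → 7.5 dBV.
Stage 2: 7.5 dBV is 3.5 dB over 4 dBV; at 2:1 that becomes 1.75 dB over, giving 5.75 dBV.
Stage 3: overshoot 17.25 dB → 17.25/1.5 = 11.5 dB → 0 dBV; +7 dB make-up → 7 dBV.

7 dBV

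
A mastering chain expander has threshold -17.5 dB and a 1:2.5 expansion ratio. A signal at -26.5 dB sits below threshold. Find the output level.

The input is 9 dB below the -17.5 dB threshold.
A 1:2.5 expander multiplies undershoot by 2.5: 9 × 2.5 = 22.5 dB below threshold.
Output = -17.5 − 22.5 = -40 dB.

-40 dB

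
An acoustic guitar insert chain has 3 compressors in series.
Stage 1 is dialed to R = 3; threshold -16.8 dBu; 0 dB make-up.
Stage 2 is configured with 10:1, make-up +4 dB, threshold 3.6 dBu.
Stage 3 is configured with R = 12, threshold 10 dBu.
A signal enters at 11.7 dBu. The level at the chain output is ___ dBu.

-3.3 dBu

Stage 1: 28.5 dB above -16.8 dBu, reduced 3:1 to 9.5 dB above → -7.3 dBu.
Stage 2: below threshold (-7.3 ≤ 3.6); passes unchanged; make-up brings it to -3.3 dBu.
Stage 3: -3.3 dBu ≤ 10 dBu, so stage 3 doesn't engage; output -3.3 dBu.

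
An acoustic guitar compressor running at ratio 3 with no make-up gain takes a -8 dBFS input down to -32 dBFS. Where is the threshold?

-44 dBFS

Input is 36 dB above T (since output overshoot × R = input overshoot: (-32 − T)·3 = -8 − T gives T = -44 dBFS).
Check: -44 + (-8 − (-44))/3 = -44 + 12 = -32 dBFS. ✓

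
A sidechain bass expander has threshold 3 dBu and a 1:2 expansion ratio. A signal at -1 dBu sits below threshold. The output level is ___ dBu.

-5 dBu

The input is 4 dB below the 3 dBu threshold.
A 1:2 expander multiplies undershoot by 2: 4 × 2 = 8 dB below threshold.
Output = 3 − 8 = -5 dBu.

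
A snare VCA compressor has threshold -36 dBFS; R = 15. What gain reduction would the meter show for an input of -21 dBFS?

The signal is 15 dB above threshold.
After 15:1 compression the overshoot becomes 15/15 = 1 dB.
GR = overshoot in − overshoot out = 15 − 1 = 14 dB.

14 dB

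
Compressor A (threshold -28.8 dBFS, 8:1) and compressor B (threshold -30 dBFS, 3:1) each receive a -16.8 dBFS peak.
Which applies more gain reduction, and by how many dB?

A: overshoot 12 dB → output overshoot 1.5 dB → GR 10.5 dB.
B: overshoot 13.2 dB → output overshoot 4.4 dB → GR 8.8 dB.
Difference: 1.7 dB in favour of A.

A, by 1.7 dB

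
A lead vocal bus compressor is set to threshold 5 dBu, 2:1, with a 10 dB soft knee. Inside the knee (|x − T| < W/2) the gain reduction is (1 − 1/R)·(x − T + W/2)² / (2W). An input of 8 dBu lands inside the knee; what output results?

x − T + W/2 = 8 − 5 + 5 = 8.
GR = (1 − 1/2) × 8² / 20 = 0.5 × 64 / 20 = 1.6 dB.
Output = 8 − 1.6 = 6.4 dBu.

6.4 dBu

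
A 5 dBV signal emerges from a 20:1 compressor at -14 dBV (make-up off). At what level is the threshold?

Let T be the threshold. Output overshoot = (input overshoot)/R, so -14 − T = (5 − T)/20.
20·(-14 − T) = 5 − T → 19·T = -280 − 5 = -285.
T = -285/19 = -15 dBV.

-15 dBV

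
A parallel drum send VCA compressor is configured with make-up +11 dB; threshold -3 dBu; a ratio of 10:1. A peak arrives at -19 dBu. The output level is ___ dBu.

-8 dBu

-19 dBu is 16 dB below the -3 dBu threshold, so no gain reduction is applied.
Make-up gain adds 11 dB: -19 + 11 = -8 dBu.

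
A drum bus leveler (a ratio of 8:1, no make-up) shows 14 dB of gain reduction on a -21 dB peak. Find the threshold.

-37 dB

Input is 16 dB above T (since output overshoot × R = input overshoot: (-35 − T)·8 = -21 − T gives T = -37 dB).
Check: -37 + (-21 − (-37))/8 = -37 + 2 = -35 dB. ✓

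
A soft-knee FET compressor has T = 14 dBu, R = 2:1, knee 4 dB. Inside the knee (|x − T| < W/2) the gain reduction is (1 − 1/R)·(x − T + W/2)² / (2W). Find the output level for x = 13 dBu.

12.9375 dBu

x − T + W/2 = 13 − 14 + 2 = 1.
GR = (1 − 1/2) × 1² / 8 = 0.5 × 1 / 8 = 0.0625 dB.
Output = 13 − 0.0625 = 12.9375 dBu.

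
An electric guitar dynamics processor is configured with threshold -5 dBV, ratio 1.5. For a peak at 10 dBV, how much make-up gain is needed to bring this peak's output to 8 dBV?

3 dB

The peak compresses to -5 + 15/1.5 = 5 dBV.
To reach 8 dBV requires 8 − 5 = 3 dB of make-up.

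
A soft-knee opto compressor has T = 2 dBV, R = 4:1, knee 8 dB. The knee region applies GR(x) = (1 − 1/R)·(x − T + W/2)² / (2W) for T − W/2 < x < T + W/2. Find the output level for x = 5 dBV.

2.703125 dBV

x − T + W/2 = 5 − 2 + 4 = 7.
GR = (1 − 1/4) × 7² / 16 = 0.75 × 49 / 16 = 2.296875 dB.
Output = 5 − 2.296875 = 2.703125 dBV.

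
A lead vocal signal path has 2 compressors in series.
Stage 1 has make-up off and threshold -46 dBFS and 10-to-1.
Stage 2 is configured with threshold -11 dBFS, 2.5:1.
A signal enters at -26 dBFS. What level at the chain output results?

-44 dBFS

Stage 1: -26 dBFS is 20 dB over -46 dBFS; at 10:1 that becomes 2 dB over, giving -44 dBFS.
Stage 2: -44 dBFS is at or below the -11 dBFS threshold — no compression; output -44 dBFS.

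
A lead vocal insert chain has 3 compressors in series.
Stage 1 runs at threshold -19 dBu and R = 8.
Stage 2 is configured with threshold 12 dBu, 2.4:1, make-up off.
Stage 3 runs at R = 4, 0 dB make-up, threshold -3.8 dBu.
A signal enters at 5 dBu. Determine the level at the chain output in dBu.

-16 dBu

Stage 1: overshoot 24 dB → 24/8 = 3 dB → -16 dBu.
Stage 2: below threshold (-16 ≤ 12); passes unchanged; output -16 dBu.
Stage 3: -16 dBu ≤ -3.8 dBu, so stage 3 doesn't engage; output -16 dBu.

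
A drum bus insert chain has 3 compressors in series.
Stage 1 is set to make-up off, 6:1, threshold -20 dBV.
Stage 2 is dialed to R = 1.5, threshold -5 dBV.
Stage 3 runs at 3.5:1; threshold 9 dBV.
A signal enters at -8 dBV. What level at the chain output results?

Stage 1: -8 dBV is 12 dB over -20 dBV; at 6:1 that becomes 2 dB over, giving -18 dBV.
Stage 2: below threshold (-18 ≤ -5); passes unchanged; output -18 dBV.
Stage 3: -18 dBV ≤ 9 dBV, so stage 3 doesn't engage; output -18 dBV.

-18 dBV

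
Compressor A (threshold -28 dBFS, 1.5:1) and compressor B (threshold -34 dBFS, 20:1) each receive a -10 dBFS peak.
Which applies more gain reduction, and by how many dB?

A: 18 dB over, compressed to 12 dB over, so 6 dB of GR.
B: 24 dB over, compressed to 1.2 dB over, so 22.8 dB of GR.
B applies 16.8 dB more gain reduction.

B, by 16.8 dB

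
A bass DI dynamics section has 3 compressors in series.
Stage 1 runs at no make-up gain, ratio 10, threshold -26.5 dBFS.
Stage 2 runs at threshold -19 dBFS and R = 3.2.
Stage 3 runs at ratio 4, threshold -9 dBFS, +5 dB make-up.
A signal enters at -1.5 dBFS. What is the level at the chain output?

Stage 1: -1.5 dBFS is 25 dB over -26.5 dBFS; at 10:1 that becomes 2.5 dB over, giving -24 dBFS.
Stage 2: -24 dBFS ≤ -19 dBFS, so stage 2 doesn't engage; output -24 dBFS.
Stage 3: below threshold (-24 ≤ -9); passes unchanged; make-up brings it to -19 dBFS.

-19 dBFS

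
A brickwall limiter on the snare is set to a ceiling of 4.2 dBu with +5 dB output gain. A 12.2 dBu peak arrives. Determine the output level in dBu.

9.2 dBu

A brickwall limiter is an ∞:1 compressor: any input above the ceiling is clamped to 4.2 dBu.
Output gain then adds 5 dB: 4.2 + 5 = 9.2 dBu.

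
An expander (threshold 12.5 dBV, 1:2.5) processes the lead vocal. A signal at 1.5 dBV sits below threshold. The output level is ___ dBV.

Below threshold, a 1:2.5 expander applies gain = (2.5−1)×(T − x) of attenuation.
(2.5−1) × 11 = 16.5 dB, so output = 1.5 − 16.5 = -15 dBV.

-15 dBV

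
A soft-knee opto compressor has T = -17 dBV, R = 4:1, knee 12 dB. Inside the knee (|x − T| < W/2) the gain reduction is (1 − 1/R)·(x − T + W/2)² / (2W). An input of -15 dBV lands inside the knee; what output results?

x − T + W/2 = -15 − (-17) + 6 = 8.
GR = (1 − 1/4) × 8² / 24 = 0.75 × 64 / 24 = 2 dB.
Output = -15 − 2 = -17 dBV.

-17 dBV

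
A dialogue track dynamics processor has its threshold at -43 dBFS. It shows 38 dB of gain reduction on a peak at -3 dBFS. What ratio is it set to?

20:1

Input overshoot = -3 − (-43) = 40 dB.
Output overshoot = 40 − 38 = 2 dB.
Ratio = input overshoot / output overshoot = 40 / 2 = 20.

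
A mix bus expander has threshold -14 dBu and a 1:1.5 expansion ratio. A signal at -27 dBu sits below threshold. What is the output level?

The input is 13 dB below the -14 dBu threshold.
A 1:1.5 expander multiplies undershoot by 1.5: 13 × 1.5 = 19.5 dB below threshold.
Output = -14 − 19.5 = -33.5 dBu.

-33.5 dBu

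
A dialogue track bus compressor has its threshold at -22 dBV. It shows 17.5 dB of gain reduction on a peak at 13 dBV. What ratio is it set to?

Input overshoot = 13 − (-22) = 35 dB.
Output overshoot = 35 − 17.5 = 17.5 dB.
Ratio = input overshoot / output overshoot = 35 / 17.5 = 2.

2:1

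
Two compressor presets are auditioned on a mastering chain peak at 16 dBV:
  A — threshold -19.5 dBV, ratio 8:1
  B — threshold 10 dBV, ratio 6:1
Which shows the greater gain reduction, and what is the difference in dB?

A, by 26.0625 dB

A: GR = 35.5 − 35.5/8 = 31.0625 dB.
B: GR = 6 − 6/6 = 5 dB.
A applies 26.0625 dB more gain reduction.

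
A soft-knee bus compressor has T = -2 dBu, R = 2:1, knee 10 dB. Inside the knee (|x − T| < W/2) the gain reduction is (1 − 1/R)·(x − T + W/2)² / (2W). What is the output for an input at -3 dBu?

-3.4 dBu

x − T + W/2 = -3 − (-2) + 5 = 4.
GR = (1 − 1/2) × 4² / 20 = 0.5 × 16 / 20 = 0.4 dB.
Output = -3 − 0.4 = -3.4 dBu.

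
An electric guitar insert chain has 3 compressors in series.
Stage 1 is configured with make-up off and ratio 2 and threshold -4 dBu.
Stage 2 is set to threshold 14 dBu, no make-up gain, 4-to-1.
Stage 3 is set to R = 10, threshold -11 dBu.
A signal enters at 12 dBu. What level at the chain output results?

Stage 1: 16 dB above -4 dBu, reduced 2:1 to 8 dB above → 4 dBu.
Stage 2: 4 dBu is at or below the 14 dBu threshold — no compression; output 4 dBu.
Stage 3: 15 dB above -11 dBu, reduced 10:1 to 1.5 dB above → -9.5 dBu.

-9.5 dBu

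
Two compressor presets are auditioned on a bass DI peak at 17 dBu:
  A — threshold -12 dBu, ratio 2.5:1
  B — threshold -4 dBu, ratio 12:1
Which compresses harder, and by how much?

A: GR = 29 − 29/2.5 = 17.4 dB.
B: GR = 21 − 21/12 = 19.25 dB.
B applies 1.85 dB more gain reduction.

B, by 1.85 dB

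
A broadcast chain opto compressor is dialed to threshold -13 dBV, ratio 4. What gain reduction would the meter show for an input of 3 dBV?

The signal is 16 dB above threshold.
After 4:1 compression the overshoot becomes 16/4 = 4 dB.
Gain reduction = 16 − 4 = 12 dB.

12 dB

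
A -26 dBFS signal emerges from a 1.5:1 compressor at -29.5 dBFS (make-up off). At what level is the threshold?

Input is 10.5 dB above T (since output overshoot × R = input overshoot: (-29.5 − T)·1.5 = -26 − T gives T = -36.5 dBFS).
Check: -36.5 + (-26 − (-36.5))/1.5 = -36.5 + 7 = -29.5 dBFS. ✓

-36.5 dBFS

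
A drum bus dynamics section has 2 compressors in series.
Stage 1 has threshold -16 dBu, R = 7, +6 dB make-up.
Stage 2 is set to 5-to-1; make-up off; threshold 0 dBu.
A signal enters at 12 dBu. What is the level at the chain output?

-6 dBu

Stage 1: overshoot 28 dB → 28/7 = 4 dB → -12 dBu; +6 dB make-up → -6 dBu.
Stage 2: -6 dBu is at or below the 0 dBu threshold — no compression; output -6 dBu.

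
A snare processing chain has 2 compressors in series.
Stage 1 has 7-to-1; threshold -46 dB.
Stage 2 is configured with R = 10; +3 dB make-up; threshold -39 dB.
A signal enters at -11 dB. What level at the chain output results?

Stage 1: overshoot 35 dB → 35/7 = 5 dB → -41 dB.
Stage 2: -41 dB is at or below the -39 dB threshold — no compression; make-up brings it to -38 dB.

-38 dB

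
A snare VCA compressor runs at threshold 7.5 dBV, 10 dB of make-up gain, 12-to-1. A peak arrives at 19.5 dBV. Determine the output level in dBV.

18.5 dBV

The input is 12 dB above the 7.5 dBV threshold.
The 12 dB excess becomes 1 dB after 12:1 reduction.
Output = 7.5 + 1 = 8.5 dBV; make-up adds 10 dB, giving 18.5 dBV.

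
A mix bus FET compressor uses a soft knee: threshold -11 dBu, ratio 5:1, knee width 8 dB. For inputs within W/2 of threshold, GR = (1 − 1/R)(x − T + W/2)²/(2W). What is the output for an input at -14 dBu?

x − T + W/2 = -14 − (-11) + 4 = 1.
GR = (1 − 1/5) × 1² / 16 = 0.8 × 1 / 16 = 0.05 dB.
Output = -14 − 0.05 = -14.05 dBu.

-14.05 dBu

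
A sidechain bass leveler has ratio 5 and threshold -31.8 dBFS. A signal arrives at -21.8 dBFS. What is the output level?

-29.8 dBFS

-21.8 dBFS sits 10 dB over threshold.
5:1 compression reduces that to 10/5 = 2 dB over.
That puts the output at -29.8 dBFS.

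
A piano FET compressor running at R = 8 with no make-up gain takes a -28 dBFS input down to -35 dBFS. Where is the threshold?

Let T be the threshold. Output overshoot = (input overshoot)/R, so -35 − T = (-28 − T)/8.
8·(-35 − T) = -28 − T → 7·T = -280 − (-28) = -252.
T = -252/7 = -36 dBFS.

-36 dBFS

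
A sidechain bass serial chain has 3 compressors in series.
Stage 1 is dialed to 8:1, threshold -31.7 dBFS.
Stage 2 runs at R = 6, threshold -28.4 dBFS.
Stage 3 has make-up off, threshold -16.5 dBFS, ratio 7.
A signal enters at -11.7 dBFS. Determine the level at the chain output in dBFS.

Stage 1: overshoot 20 dB → 20/8 = 2.5 dB → -29.2 dBFS.
Stage 2: -29.2 dBFS ≤ -28.4 dBFS, so stage 2 doesn't engage; output -29.2 dBFS.
Stage 3: -29.2 dBFS ≤ -16.5 dBFS, so stage 3 doesn't engage; output -29.2 dBFS.

-29.2 dBFS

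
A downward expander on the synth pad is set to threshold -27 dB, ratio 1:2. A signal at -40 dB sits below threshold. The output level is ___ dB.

-53 dB

Below threshold, a 1:2 expander applies gain = (2−1)×(T − x) of attenuation.
(2−1) × 13 = 13 dB, so output = -40 − 13 = -53 dB.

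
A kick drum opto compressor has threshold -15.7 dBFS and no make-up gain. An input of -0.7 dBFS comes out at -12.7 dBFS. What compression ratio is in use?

5:1

Input overshoot = -0.7 − (-15.7) = 15 dB; output overshoot = -12.7 − (-15.7) = 3 dB.
Ratio = 15 / 3 = 5.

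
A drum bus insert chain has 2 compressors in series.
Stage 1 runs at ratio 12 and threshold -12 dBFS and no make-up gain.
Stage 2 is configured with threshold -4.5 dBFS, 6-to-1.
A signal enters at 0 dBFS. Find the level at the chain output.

-11 dBFS

Stage 1: overshoot 12 dB → 12/12 = 1 dB → -11 dBFS.
Stage 2: below threshold (-11 ≤ -4.5); passes unchanged; output -11 dBFS.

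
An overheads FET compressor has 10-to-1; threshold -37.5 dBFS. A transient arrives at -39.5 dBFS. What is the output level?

-39.5 dBFS

-39.5 dBFS is 2 dB below the -37.5 dBFS threshold, so no gain reduction is applied.
Output = input = -39.5 dBFS.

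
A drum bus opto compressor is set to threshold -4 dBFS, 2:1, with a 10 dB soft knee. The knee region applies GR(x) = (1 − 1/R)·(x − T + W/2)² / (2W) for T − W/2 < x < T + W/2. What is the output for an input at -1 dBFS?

-2.6 dBFS

x − T + W/2 = -1 − (-4) + 5 = 8.
GR = (1 − 1/2) × 8² / 20 = 0.5 × 64 / 20 = 1.6 dB.
Output = -1 − 1.6 = -2.6 dBFS.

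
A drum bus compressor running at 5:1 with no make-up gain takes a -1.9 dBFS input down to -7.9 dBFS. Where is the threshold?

-9.4 dBFS

Gain reduction = -1.9 − (-7.9) = 6 dB; output overshoot = GR / (R − 1) = 6 / 4 = 1.5 dB.
Threshold = output − output overshoot = -7.9 − 1.5 = -9.4 dBFS.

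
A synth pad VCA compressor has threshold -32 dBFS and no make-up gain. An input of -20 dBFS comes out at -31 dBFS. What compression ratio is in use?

Input overshoot = -20 − (-32) = 12 dB; output overshoot = -31 − (-32) = 1 dB.
Ratio = 12 / 1 = 12.

12:1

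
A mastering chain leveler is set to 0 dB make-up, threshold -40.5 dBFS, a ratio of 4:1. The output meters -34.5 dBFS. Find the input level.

The compressed level sits -34.5 − (-40.5) = 6 dB over threshold.
Before 4:1 compression the overshoot was 6 × 4 = 24 dB, so input = -40.5 + 24 = -16.5 dBFS.

-16.5 dBFS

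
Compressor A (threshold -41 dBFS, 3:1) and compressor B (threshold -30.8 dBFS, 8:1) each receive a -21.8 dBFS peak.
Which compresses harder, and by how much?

A, by 4.925 dB

A: 19.2 dB over, compressed to 6.4 dB over, so 12.8 dB of GR.
B: 9 dB over, compressed to 1.125 dB over, so 7.875 dB of GR.
A applies 4.925 dB more gain reduction.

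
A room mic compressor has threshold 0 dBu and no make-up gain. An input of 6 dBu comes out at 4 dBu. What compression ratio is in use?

1.5:1

Input overshoot = 6 − 0 = 6 dB; output overshoot = 4 − 0 = 4 dB.
Ratio = 6 / 4 = 1.5.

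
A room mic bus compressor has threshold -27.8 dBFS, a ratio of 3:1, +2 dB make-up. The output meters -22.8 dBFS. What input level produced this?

-18.8 dBFS

Remove make-up: -22.8 − 2 = -24.8 dBFS.
That's 3 dB above the -27.8 dBFS threshold.
Input overshoot = R × output overshoot = 9 dB → input = -27.8 + 9 = -18.8 dBFS.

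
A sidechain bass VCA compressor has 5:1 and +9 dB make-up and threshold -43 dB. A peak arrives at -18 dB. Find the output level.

-29 dB

-18 dB sits 25 dB over threshold.
The 25 dB excess becomes 5 dB after 5:1 reduction.
That puts the output at -38 dB; make-up adds 9 dB, giving -29 dB.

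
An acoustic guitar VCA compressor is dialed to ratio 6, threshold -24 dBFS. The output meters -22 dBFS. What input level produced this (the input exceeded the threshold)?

Post-compression overshoot = -22 − (-24) = 2 dB.
Undo the ratio: input overshoot = 2 × 6 = 12 dB, giving input = -12 dBFS.

-12 dBFS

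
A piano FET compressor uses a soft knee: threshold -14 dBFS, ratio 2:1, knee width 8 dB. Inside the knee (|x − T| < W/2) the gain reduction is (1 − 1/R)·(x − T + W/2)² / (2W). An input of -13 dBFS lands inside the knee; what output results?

x − T + W/2 = -13 − (-14) + 4 = 5.
GR = (1 − 1/2) × 5² / 16 = 0.5 × 25 / 16 = 0.78125 dB.
Output = -13 − 0.78125 = -13.78125 dBFS.

-13.78125 dBFS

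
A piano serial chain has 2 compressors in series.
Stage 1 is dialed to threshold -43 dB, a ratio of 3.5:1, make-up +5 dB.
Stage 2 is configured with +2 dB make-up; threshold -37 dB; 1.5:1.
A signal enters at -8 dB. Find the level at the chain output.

-29 dB

Stage 1: -8 dB is 35 dB over -43 dB; at 3.5:1 that becomes 10 dB over, giving -33 dB; +5 dB make-up → -28 dB.
Stage 2: overshoot 9 dB → 9/1.5 = 6 dB → -31 dB; +2 dB make-up → -29 dB.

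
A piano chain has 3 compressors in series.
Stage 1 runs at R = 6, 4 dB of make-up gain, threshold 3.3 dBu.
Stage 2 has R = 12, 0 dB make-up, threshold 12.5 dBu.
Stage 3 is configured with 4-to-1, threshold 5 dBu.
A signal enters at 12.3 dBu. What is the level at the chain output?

5.95 dBu

Stage 1: 12.3 dBu is 9 dB over 3.3 dBu; at 6:1 that becomes 1.5 dB over, giving 4.8 dBu; +4 dB make-up → 8.8 dBu.
Stage 2: 8.8 dBu is at or below the 12.5 dBu threshold — no compression; output 8.8 dBu.
Stage 3: 3.8 dB above 5 dBu, reduced 4:1 to 0.95 dB above → 5.95 dBu.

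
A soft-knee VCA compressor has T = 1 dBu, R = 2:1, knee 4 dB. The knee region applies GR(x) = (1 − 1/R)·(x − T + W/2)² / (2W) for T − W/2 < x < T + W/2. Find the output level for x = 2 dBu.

1.4375 dBu

x − T + W/2 = 2 − 1 + 2 = 3.
GR = (1 − 1/2) × 3² / 8 = 0.5 × 9 / 8 = 0.5625 dB.
Output = 2 − 0.5625 = 1.4375 dBu.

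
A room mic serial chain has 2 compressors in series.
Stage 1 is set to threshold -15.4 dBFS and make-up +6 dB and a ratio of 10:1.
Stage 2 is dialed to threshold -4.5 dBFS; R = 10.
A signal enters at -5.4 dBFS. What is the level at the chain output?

-8.4 dBFS

Stage 1: -5.4 dBFS is 10 dB over -15.4 dBFS; at 10:1 that becomes 1 dB over, giving -14.4 dBFS; +6 dB make-up → -8.4 dBFS.
Stage 2: -8.4 dBFS ≤ -4.5 dBFS, so stage 2 doesn't engage; output -8.4 dBFS.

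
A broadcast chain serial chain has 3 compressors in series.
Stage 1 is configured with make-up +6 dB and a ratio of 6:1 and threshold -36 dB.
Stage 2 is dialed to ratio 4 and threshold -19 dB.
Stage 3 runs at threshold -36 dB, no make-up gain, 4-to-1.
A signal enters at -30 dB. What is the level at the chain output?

Stage 1: 6 dB above -36 dB, reduced 6:1 to 1 dB above → -35 dB; +6 dB make-up → -29 dB.
Stage 2: -29 dB is at or below the -19 dB threshold — no compression; output -29 dB.
Stage 3: 7 dB above -36 dB, reduced 4:1 to 1.75 dB above → -34.25 dB.

-34.25 dB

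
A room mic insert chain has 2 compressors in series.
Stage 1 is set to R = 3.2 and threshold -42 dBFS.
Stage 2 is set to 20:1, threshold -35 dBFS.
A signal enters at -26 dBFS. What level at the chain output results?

-37 dBFS

Stage 1: 16 dB above -42 dBFS, reduced 3.2:1 to 5 dB above → -37 dBFS.
Stage 2: -37 dBFS is at or below the -35 dBFS threshold — no compression; output -37 dBFS.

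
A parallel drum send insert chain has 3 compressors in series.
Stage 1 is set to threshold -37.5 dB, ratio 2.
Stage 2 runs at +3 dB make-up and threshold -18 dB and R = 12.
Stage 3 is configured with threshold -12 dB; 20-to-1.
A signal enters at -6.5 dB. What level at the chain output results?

-19 dB

Stage 1: -6.5 dB is 31 dB over -37.5 dB; at 2:1 that becomes 15.5 dB over, giving -22 dB.
Stage 2: -22 dB is at or below the -18 dB threshold — no compression; make-up brings it to -19 dB.
Stage 3: below threshold (-19 ≤ -12); passes unchanged; output -19 dB.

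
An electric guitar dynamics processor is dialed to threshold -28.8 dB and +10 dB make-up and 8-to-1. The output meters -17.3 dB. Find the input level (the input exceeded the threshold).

-16.8 dB

Before make-up, the level was -17.3 − 10 = -27.3 dB.
The compressed level sits -27.3 − (-28.8) = 1.5 dB over threshold.
Undo the ratio: input overshoot = 1.5 × 8 = 12 dB, giving input = -16.8 dB.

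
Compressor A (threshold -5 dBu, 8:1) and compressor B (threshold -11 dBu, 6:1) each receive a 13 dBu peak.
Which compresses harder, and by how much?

B, by 4.25 dB

A: 18 dB over, compressed to 2.25 dB over, so 15.75 dB of GR.
B: 24 dB over, compressed to 4 dB over, so 20 dB of GR.
Difference: 4.25 dB in favour of B.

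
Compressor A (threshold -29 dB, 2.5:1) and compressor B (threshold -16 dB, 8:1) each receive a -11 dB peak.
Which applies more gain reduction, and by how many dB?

A: GR = 18 − 18/2.5 = 10.8 dB.
B: GR = 5 − 5/8 = 4.375 dB.
Difference: 6.425 dB in favour of A.

A, by 6.425 dB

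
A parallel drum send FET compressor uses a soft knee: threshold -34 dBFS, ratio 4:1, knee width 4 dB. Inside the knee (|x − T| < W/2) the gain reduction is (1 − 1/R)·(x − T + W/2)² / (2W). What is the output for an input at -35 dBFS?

-35.09375 dBFS

x − T + W/2 = -35 − (-34) + 2 = 1.
GR = (1 − 1/4) × 1² / 8 = 0.75 × 1 / 8 = 0.09375 dB.
Output = -35 − 0.09375 = -35.09375 dBFS.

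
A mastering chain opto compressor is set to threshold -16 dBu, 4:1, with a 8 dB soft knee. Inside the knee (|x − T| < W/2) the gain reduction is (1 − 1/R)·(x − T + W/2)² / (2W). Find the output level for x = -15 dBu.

-16.171875 dBu

x − T + W/2 = -15 − (-16) + 4 = 5.
GR = (1 − 1/4) × 5² / 16 = 0.75 × 25 / 16 = 1.171875 dB.
Output = -15 − 1.171875 = -16.171875 dBu.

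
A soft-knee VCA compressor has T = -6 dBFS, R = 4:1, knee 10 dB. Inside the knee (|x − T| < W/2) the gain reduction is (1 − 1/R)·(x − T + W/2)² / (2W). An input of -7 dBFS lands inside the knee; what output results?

x − T + W/2 = -7 − (-6) + 5 = 4.
GR = (1 − 1/4) × 4² / 20 = 0.75 × 16 / 20 = 0.6 dB.
Output = -7 − 0.6 = -7.6 dBFS.

-7.6 dBFS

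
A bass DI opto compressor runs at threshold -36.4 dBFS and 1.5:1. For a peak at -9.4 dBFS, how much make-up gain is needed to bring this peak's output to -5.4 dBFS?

13 dB

Without make-up, output = threshold + overshoot/1.5 = -36.4 + 18 = -18.4 dBFS.
Gap to target: 13 dB.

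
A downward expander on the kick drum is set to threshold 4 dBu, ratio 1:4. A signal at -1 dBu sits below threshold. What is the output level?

-16 dBu

Below threshold, a 1:4 expander applies gain = (4−1)×(T − x) of attenuation.
(4−1) × 5 = 15 dB, so output = -1 − 15 = -16 dBu.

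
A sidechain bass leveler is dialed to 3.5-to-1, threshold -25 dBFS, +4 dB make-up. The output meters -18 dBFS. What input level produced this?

-14.5 dBFS

Remove make-up: -18 − 4 = -22 dBFS.
The compressed level sits -22 − (-25) = 3 dB over threshold.
Input overshoot = R × output overshoot = 10.5 dB → input = -25 + 10.5 = -14.5 dBFS.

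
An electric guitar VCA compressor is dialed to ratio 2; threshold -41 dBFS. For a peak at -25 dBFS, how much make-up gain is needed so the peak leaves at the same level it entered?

8 dB

Without make-up, output = threshold + overshoot/2 = -41 + 8 = -33 dBFS.
Gap to target: 8 dB.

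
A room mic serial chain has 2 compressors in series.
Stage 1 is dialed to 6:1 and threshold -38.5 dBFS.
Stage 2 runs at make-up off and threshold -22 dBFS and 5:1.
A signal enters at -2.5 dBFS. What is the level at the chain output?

Stage 1: overshoot 36 dB → 36/6 = 6 dB → -32.5 dBFS.
Stage 2: -32.5 dBFS is at or below the -22 dBFS threshold — no compression; output -32.5 dBFS.

-32.5 dBFS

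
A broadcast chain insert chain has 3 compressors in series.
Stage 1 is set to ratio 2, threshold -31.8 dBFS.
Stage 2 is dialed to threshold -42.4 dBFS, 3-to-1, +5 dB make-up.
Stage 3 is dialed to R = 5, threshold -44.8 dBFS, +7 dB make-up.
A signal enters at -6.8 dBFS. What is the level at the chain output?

-34.78 dBFS

Stage 1: overshoot 25 dB → 25/2 = 12.5 dB → -19.3 dBFS.
Stage 2: 23.1 dB above -42.4 dBFS, reduced 3:1 to 7.7 dB above → -34.7 dBFS; +5 dB make-up → -29.7 dBFS.
Stage 3: 15.1 dB above -44.8 dBFS, reduced 5:1 to 3.02 dB above → -41.78 dBFS; +7 dB make-up → -34.78 dBFS.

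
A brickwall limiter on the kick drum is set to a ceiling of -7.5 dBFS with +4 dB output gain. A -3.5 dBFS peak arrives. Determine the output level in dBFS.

-3.5 dBFS

A brickwall limiter is an ∞:1 compressor: any input above the ceiling is clamped to -7.5 dBFS.
Output gain then adds 4 dB: -7.5 + 4 = -3.5 dBFS.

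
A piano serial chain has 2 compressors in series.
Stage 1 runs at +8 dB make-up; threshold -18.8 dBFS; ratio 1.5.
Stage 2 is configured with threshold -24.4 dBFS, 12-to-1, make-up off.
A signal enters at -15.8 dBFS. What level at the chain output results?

-23.1 dBFS

Stage 1: -15.8 dBFS is 3 dB over -18.8 dBFS; at 1.5:1 that becomes 2 dB over, giving -16.8 dBFS; +8 dB make-up → -8.8 dBFS.
Stage 2: -8.8 dBFS is 15.6 dB over -24.4 dBFS; at 12:1 that becomes 1.3 dB over, giving -23.1 dBFS.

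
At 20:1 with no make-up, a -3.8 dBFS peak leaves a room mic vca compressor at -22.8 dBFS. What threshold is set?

-23.8 dBFS

Input is 20 dB above T (since output overshoot × R = input overshoot: (-22.8 − T)·20 = -3.8 − T gives T = -23.8 dBFS).
Check: -23.8 + (-3.8 − (-23.8))/20 = -23.8 + 1 = -22.8 dBFS. ✓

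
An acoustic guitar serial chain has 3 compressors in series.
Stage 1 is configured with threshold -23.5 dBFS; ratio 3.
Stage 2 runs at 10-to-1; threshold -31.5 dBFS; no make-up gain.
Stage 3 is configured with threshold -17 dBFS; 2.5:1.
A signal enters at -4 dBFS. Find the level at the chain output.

Stage 1: 19.5 dB above -23.5 dBFS, reduced 3:1 to 6.5 dB above → -17 dBFS.
Stage 2: overshoot 14.5 dB → 14.5/10 = 1.45 dB → -30.05 dBFS.
Stage 3: -30.05 dBFS ≤ -17 dBFS, so stage 3 doesn't engage; output -30.05 dBFS.

-30.05 dBFS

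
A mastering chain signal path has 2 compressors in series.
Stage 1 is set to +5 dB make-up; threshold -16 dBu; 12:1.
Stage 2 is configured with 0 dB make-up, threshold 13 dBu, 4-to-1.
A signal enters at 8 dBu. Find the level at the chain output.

-9 dBu

Stage 1: overshoot 24 dB → 24/12 = 2 dB → -14 dBu; +5 dB make-up → -9 dBu.
Stage 2: below threshold (-9 ≤ 13); passes unchanged; output -9 dBu.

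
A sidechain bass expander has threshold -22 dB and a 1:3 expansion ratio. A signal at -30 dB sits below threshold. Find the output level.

-46 dB

Undershoot = (-22) − (-30) = 8 dB.
At 1:3, that expands to 24 dB under threshold.
Output = -22 − 24 = -46 dB.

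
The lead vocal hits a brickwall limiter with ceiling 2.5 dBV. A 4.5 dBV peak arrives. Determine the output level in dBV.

At ∞:1, everything above 2.5 dBV is held at the ceiling.

2.5 dBV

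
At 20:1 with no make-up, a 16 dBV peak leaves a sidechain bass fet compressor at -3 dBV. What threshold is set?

Let T be the threshold. Output overshoot = (input overshoot)/R, so -3 − T = (16 − T)/20.
20·(-3 − T) = 16 − T → 19·T = -60 − 16 = -76.
T = -76/19 = -4 dBV.

-4 dBV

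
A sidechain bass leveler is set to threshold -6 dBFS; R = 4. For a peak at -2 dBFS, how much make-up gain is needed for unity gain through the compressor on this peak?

The peak compresses to -6 + 4/4 = -5 dBFS.
To reach -2 dBFS requires -2 − (-5) = 3 dB of make-up.

3 dB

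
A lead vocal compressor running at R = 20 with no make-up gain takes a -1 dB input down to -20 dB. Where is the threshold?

-21 dB

Let T be the threshold. Output overshoot = (input overshoot)/R, so -20 − T = (-1 − T)/20.
20·(-20 − T) = -1 − T → 19·T = -400 − (-1) = -399.
T = -399/19 = -21 dB.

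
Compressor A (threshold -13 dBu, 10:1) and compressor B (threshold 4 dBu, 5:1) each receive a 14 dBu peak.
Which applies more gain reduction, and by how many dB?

A, by 16.3 dB

A: 27 dB over, compressed to 2.7 dB over, so 24.3 dB of GR.
B: 10 dB over, compressed to 2 dB over, so 8 dB of GR.
A applies 16.3 dB more gain reduction.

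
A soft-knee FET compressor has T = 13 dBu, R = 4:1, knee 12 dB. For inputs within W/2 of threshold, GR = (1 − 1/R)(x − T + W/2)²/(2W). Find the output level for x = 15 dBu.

13 dBu

x − T + W/2 = 15 − 13 + 6 = 8.
GR = (1 − 1/4) × 8² / 24 = 0.75 × 64 / 24 = 2 dB.
Output = 15 − 2 = 13 dBu.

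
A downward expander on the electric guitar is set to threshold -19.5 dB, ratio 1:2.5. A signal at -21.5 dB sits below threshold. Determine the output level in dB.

The input is 2 dB below the -19.5 dB threshold.
A 1:2.5 expander multiplies undershoot by 2.5: 2 × 2.5 = 5 dB below threshold.
Output = -19.5 − 5 = -24.5 dB.

-24.5 dB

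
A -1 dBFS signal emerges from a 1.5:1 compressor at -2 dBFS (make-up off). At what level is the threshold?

-4 dBFS

Let T be the threshold. Output overshoot = (input overshoot)/R, so -2 − T = (-1 − T)/1.5.
1.5·(-2 − T) = -1 − T → 0.5·T = -3 − (-1) = -2.
T = -2/0.5 = -4 dBFS.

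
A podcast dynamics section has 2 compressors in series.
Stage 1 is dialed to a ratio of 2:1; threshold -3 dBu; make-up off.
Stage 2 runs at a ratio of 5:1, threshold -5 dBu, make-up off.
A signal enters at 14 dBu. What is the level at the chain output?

-2.9 dBu

Stage 1: 17 dB above -3 dBu, reduced 2:1 to 8.5 dB above → 5.5 dBu.
Stage 2: overshoot 10.5 dB → 10.5/5 = 2.1 dB → -2.9 dBu.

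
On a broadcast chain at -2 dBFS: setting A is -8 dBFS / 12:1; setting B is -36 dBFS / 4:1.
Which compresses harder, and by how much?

B, by 20 dB

A: GR = 6 − 6/12 = 5.5 dB.
B: GR = 34 − 34/4 = 25.5 dB.
B applies 20 dB more gain reduction.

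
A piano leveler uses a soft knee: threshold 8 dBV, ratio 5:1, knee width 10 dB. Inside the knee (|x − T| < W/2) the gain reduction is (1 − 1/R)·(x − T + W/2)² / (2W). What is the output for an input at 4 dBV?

3.96 dBV

x − T + W/2 = 4 − 8 + 5 = 1.
GR = (1 − 1/5) × 1² / 20 = 0.8 × 1 / 20 = 0.04 dB.
Output = 4 − 0.04 = 3.96 dBV.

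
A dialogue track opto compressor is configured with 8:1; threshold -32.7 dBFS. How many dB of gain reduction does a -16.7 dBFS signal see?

-16.7 dBFS exceeds the threshold by 16 dB.
At 8:1, output sits 16/8 = 2 dB above threshold.
So the signal is attenuated by 16 − 2 = 14 dB.

14 dB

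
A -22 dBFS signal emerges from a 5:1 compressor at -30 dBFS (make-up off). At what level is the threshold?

-32 dBFS

Let T be the threshold. Output overshoot = (input overshoot)/R, so -30 − T = (-22 − T)/5.
5·(-30 − T) = -22 − T → 4·T = -150 − (-22) = -128.
T = -128/4 = -32 dBFS.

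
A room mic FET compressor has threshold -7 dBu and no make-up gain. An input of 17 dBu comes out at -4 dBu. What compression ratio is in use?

8:1

Input overshoot = 17 − (-7) = 24 dB; output overshoot = -4 − (-7) = 3 dB.
Ratio = 24 / 3 = 8.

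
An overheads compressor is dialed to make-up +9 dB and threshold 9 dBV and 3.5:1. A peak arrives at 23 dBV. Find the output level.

22 dBV

Overshoot: 23 − 9 = 14 dB.
At 3.5:1 the overshoot is divided by 3.5, leaving 4 dB above threshold.
Output = 9 + 4 = 13 dBV; make-up adds 9 dB, giving 22 dBV.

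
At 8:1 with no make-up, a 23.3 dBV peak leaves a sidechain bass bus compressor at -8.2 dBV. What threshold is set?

Input is 36 dB above T (since output overshoot × R = input overshoot: (-8.2 − T)·8 = 23.3 − T gives T = -12.7 dBV).
Check: -12.7 + (23.3 − (-12.7))/8 = -12.7 + 4.5 = -8.2 dBV. ✓

-12.7 dBV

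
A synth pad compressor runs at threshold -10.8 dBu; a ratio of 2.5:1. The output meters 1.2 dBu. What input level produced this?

19.2 dBu

Post-compression overshoot = 1.2 − (-10.8) = 12 dB.
Undo the ratio: input overshoot = 12 × 2.5 = 30 dB, giving input = 19.2 dBu.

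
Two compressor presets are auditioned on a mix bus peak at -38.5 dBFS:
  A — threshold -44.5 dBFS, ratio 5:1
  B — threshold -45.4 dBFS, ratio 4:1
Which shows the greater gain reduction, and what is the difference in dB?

B, by 0.375 dB

A: overshoot 6 dB → output overshoot 1.2 dB → GR 4.8 dB.
B: overshoot 6.9 dB → output overshoot 1.725 dB → GR 5.175 dB.
B applies 0.375 dB more gain reduction.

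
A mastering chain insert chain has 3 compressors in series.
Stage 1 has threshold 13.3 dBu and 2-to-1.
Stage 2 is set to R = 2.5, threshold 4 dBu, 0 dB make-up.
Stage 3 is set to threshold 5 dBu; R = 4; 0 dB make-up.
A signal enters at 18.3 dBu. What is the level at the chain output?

5.93 dBu

Stage 1: 18.3 dBu is 5 dB over 13.3 dBu; at 2:1 that becomes 2.5 dB over, giving 15.8 dBu.
Stage 2: 11.8 dB above 4 dBu, reduced 2.5:1 to 4.72 dB above → 8.72 dBu.
Stage 3: overshoot 3.72 dB → 3.72/4 = 0.93 dB → 5.93 dBu.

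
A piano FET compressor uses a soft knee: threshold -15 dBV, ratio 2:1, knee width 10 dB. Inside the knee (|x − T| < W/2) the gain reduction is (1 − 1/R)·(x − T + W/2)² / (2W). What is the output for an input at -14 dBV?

x − T + W/2 = -14 − (-15) + 5 = 6.
GR = (1 − 1/2) × 6² / 20 = 0.5 × 36 / 20 = 0.9 dB.
Output = -14 − 0.9 = -14.9 dBV.

-14.9 dBV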